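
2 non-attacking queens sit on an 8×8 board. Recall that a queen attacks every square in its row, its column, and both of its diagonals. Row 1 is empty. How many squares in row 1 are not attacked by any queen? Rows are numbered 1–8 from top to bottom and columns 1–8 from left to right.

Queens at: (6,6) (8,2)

(6,6) attacks row 1 at column 6 and diagonals 1.
(8,2) attacks row 1 at column 2.
Attacked columns: {1, 2, 6}. Safe: {3, 4, 5, 7, 8}.

5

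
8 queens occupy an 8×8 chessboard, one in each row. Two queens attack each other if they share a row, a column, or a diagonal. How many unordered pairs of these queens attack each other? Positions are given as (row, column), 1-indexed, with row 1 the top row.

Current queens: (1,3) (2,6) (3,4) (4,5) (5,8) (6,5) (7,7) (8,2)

2

Same column: (4,5)–(6,5) (column 5).
Same diagonal: (3,4)–(4,5) (|3−4| = |4−5| = 1).
Total attacking pairs: 2.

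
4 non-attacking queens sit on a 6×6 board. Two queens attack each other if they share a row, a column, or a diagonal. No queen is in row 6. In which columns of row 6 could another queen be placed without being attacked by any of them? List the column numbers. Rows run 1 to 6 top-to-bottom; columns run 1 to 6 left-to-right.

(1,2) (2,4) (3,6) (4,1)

columns 5

(1,2) attacks row 6 at column 2.
(2,4) attacks row 6 at column 4.
(3,6) attacks row 6 at column 6 and diagonals 3.
(4,1) attacks row 6 at column 1 and diagonals 3.
Attacked columns: {1, 2, 3, 4, 6}. Safe: {5}.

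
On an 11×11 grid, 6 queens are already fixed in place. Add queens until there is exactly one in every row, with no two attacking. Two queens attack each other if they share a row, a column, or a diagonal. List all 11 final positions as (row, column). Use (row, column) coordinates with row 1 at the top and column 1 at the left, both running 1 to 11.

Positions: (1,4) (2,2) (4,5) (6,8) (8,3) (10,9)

(1,4) (2,2) (3,10) (4,5) (5,11) (6,8) (7,1) (8,3) (9,6) (10,9) (11,7)

Row 3: attacked by (1,4)→{2,4,6}; (2,2)→{1,2,3}; (4,5)→{4,5,6}; (6,8)→{5,8,11}; (8,3)→{3,8}; (10,9)→{2,9}. Safe: 7, 10. Place at column 10.
Row 5: attacked by (1,4)→{4,8}; (2,2)→{2,5}; (3,10)→{8,10}; (4,5)→{4,5,6}; (6,8)→{7,8,9}; (8,3)→{3,6}; (10,9)→{4,9}. Safe: 1, 11. Place at column 11.
Row 7: attacked by (1,4)→{4,10}; (2,2)→{2,7}; (3,10)→{6,10}; (4,5)→{2,5,8}; (5,11)→{9,11}; (6,8)→{7,8,9}; (8,3)→{2,3,4}; (10,9)→{6,9}. Safe: 1. Place at column 1.
Row 9: attacked by (1,4)→{4}; (2,2)→{2,9}; (3,10)→{4,10}; (4,5)→{5,10}; (5,11)→{7,11}; (6,8)→{5,8,11}; (7,1)→{1,3}; (8,3)→{2,3,4}; (10,9)→{8,9,10}. Safe: 6. Place at column 6.
Row 11: attacked by (1,4)→{4}; (2,2)→{2,11}; (3,10)→{2,10}; (4,5)→{5}; (5,11)→{5,11}; (6,8)→{3,8}; (7,1)→{1,5}; (8,3)→{3,6}; (9,6)→{4,6,8}; (10,9)→{8,9,10}. Safe: 7. Place at column 7.
Columns [4, 2, 10, 5, 11, 8, 1, 3, 6, 9, 7], r−c [-3, 0, -7, -1, -6, -2, 6, 5, 3, 1, 4], r+c [5, 4, 13, 9, 16, 14, 8, 11, 15, 19, 18] are all distinct, so no two queens attack.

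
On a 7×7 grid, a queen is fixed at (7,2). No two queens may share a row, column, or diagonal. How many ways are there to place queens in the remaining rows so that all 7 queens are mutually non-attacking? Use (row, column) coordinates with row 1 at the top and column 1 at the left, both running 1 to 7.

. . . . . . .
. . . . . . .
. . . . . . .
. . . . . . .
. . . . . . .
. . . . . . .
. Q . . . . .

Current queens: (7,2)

7

Branch on row 1: col 1 → 0; col 3 → 0; col 4 → 1; col 5 → 1; col 6 → 4; col 7 → 1.
Sum: 0 + 0 + 1 + 1 + 4 + 1 = 7.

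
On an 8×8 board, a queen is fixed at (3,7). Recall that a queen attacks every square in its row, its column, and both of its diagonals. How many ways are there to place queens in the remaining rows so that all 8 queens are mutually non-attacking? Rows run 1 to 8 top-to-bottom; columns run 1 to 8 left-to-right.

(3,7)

14

Branch on row 1: col 1 → 0; col 2 → 2; col 3 → 2; col 4 → 3; col 6 → 7; col 8 → 0.
Sum: 0 + 2 + 2 + 3 + 7 + 0 = 14.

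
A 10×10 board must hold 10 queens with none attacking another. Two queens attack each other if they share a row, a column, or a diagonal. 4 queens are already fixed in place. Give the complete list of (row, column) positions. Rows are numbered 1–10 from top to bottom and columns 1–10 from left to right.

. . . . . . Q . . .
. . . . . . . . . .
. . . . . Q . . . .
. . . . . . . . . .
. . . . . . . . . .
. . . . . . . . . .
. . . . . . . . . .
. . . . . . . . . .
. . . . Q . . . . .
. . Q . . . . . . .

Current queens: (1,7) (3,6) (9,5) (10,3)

(1,7) (2,2) (3,6) (4,8) (5,10) (6,1) (7,4) (8,9) (9,5) (10,3)

Row 2: attacked by (1,7)→{6,7,8}; (3,6)→{5,6,7}; (9,5)→{5}; (10,3)→{3}. Safe: 1, 2, 4, 9, 10. Place at column 2.
Row 4: attacked by (1,7)→{4,7,10}; (2,2)→{2,4}; (3,6)→{5,6,7}; (9,5)→{5,10}; (10,3)→{3,9}. Safe: 1, 8. Place at column 8.
Row 5: attacked by (1,7)→{3,7}; (2,2)→{2,5}; (3,6)→{4,6,8}; (4,8)→{7,8,9}; (9,5)→{1,5,9}; (10,3)→{3,8}. Safe: 10. Place at column 10.
Row 6: attacked by (1,7)→{2,7}; (2,2)→{2,6}; (3,6)→{3,6,9}; (4,8)→{6,8,10}; (5,10)→{9,10}; (9,5)→{2,5,8}; (10,3)→{3,7}. Safe: 1, 4. Place at column 1.
Row 7: attacked by (1,7)→{1,7}; (2,2)→{2,7}; (3,6)→{2,6,10}; (4,8)→{5,8}; (5,10)→{8,10}; (6,1)→{1,2}; (9,5)→{3,5,7}; (10,3)→{3,6}. Safe: 4, 9. Place at column 4.
Row 8: attacked by (1,7)→{7}; (2,2)→{2,8}; (3,6)→{1,6}; (4,8)→{4,8}; (5,10)→{7,10}; (6,1)→{1,3}; (7,4)→{3,4,5}; (9,5)→{4,5,6}; (10,3)→{1,3,5}. Safe: 9. Place at column 9.
Columns [7, 2, 6, 8, 10, 1, 4, 9, 5, 3], r−c [-6, 0, -3, -4, -5, 5, 3, -1, 4, 7], r+c [8, 4, 9, 12, 15, 7, 11, 17, 14, 13] are all distinct, so no two queens attack.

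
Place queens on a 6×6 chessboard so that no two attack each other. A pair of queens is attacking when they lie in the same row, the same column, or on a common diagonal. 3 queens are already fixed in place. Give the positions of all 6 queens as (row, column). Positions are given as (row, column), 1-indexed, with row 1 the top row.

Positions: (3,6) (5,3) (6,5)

Row 1: attacked by (3,6)→{4,6}; (5,3)→{3}; (6,5)→{5}. Safe: 1, 2. Place at column 2.
Row 2: attacked by (1,2)→{1,2,3}; (3,6)→{5,6}; (5,3)→{3,6}; (6,5)→{1,5}. Safe: 4. Place at column 4.
Row 4: attacked by (1,2)→{2,5}; (2,4)→{2,4,6}; (3,6)→{5,6}; (5,3)→{2,3,4}; (6,5)→{3,5}. Safe: 1. Place at column 1.
Columns [2, 4, 6, 1, 3, 5], r−c [-1, -2, -3, 3, 2, 1], r+c [3, 6, 9, 5, 8, 11] are all distinct, so no two queens attack.

(1,2) (2,4) (3,6) (4,1) (5,3) (6,5)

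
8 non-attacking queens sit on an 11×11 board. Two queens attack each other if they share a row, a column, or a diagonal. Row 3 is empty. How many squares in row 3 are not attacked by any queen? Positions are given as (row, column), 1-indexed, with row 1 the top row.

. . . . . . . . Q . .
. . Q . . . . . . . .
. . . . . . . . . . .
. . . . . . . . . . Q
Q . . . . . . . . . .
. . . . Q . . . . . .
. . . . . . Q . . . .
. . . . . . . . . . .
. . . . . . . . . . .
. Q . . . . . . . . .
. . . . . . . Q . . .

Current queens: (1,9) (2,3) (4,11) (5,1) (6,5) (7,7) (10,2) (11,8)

(1,9) attacks row 3 at column 9 and diagonals 7, 11.
(2,3) attacks row 3 at column 3 and diagonals 2, 4.
(4,11) attacks row 3 at column 11 and diagonals 10.
(5,1) attacks row 3 at column 1 and diagonals 3.
(6,5) attacks row 3 at column 5 and diagonals 2, 8.
(7,7) attacks row 3 at column 7 and diagonals 3, 11.
(10,2) attacks row 3 at column 2 and diagonals 9.
(11,8) attacks row 3 at column 8.
Attacked columns: {1, 2, 3, 4, 5, 7, 8, 9, 10, 11}. Safe: {6}.

1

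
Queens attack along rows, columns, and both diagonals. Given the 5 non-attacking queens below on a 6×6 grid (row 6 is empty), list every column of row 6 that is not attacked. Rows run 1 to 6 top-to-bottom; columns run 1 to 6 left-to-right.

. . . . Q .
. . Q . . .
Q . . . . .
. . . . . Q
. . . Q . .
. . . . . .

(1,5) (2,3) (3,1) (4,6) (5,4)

(1,5) attacks row 6 at column 5.
(2,3) attacks row 6 at column 3.
(3,1) attacks row 6 at column 1 and diagonals 4.
(4,6) attacks row 6 at column 6 and diagonals 4.
(5,4) attacks row 6 at column 4 and diagonals 3, 5.
Attacked columns: {1, 3, 4, 5, 6}. Safe: {2}.

columns 2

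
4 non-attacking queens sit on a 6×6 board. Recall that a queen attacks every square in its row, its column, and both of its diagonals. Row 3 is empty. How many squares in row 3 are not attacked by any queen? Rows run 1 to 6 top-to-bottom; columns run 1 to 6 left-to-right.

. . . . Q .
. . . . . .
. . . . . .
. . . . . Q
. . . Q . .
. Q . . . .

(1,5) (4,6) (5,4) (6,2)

(1,5) attacks row 3 at column 5 and diagonals 3.
(4,6) attacks row 3 at column 6 and diagonals 5.
(5,4) attacks row 3 at column 4 and diagonals 2, 6.
(6,2) attacks row 3 at column 2 and diagonals 5.
Attacked columns: {2, 3, 4, 5, 6}. Safe: {1}.

1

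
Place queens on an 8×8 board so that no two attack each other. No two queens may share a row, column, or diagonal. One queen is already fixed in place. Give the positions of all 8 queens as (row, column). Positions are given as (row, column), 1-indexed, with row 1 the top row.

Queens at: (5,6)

Row 1: attacked by (5,6)→{2,6}. Safe: 1, 3, 4, 5, 7, 8. Place at column 3.
Row 2: attacked by (1,3)→{2,3,4}; (5,6)→{3,6}. Safe: 1, 5, 7, 8. Place at column 7.
Row 3: attacked by (1,3)→{1,3,5}; (2,7)→{6,7,8}; (5,6)→{4,6,8}. Safe: 2. Place at column 2.
Row 4: attacked by (1,3)→{3,6}; (2,7)→{5,7}; (3,2)→{1,2,3}; (5,6)→{5,6,7}. Safe: 4, 8. Place at column 8.
Row 6: attacked by (1,3)→{3,8}; (2,7)→{3,7}; (3,2)→{2,5}; (4,8)→{6,8}; (5,6)→{5,6,7}. Safe: 1, 4. Place at column 4.
Row 7: attacked by (1,3)→{3}; (2,7)→{2,7}; (3,2)→{2,6}; (4,8)→{5,8}; (5,6)→{4,6,8}; (6,4)→{3,4,5}. Safe: 1. Place at column 1.
Row 8: attacked by (1,3)→{3}; (2,7)→{1,7}; (3,2)→{2,7}; (4,8)→{4,8}; (5,6)→{3,6}; (6,4)→{2,4,6}; (7,1)→{1,2}. Safe: 5. Place at column 5.
Columns [3, 7, 2, 8, 6, 4, 1, 5], r−c [-2, -5, 1, -4, -1, 2, 6, 3], r+c [4, 9, 5, 12, 11, 10, 8, 13] are all distinct, so no two queens attack.

(1,3) (2,7) (3,2) (4,8) (5,6) (6,4) (7,1) (8,5)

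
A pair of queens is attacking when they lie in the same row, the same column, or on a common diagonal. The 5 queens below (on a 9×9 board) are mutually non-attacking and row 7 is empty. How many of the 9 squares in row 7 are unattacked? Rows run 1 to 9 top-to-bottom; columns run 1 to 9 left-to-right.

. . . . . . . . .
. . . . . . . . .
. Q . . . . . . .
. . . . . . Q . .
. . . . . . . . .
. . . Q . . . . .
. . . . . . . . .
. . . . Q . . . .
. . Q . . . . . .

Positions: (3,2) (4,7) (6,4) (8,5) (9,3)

2

(3,2) attacks row 7 at column 2 and diagonals 6.
(4,7) attacks row 7 at column 7 and diagonals 4.
(6,4) attacks row 7 at column 4 and diagonals 3, 5.
(8,5) attacks row 7 at column 5 and diagonals 4, 6.
(9,3) attacks row 7 at column 3 and diagonals 1, 5.
Attacked columns: {1, 2, 3, 4, 5, 6, 7}. Safe: {8, 9}.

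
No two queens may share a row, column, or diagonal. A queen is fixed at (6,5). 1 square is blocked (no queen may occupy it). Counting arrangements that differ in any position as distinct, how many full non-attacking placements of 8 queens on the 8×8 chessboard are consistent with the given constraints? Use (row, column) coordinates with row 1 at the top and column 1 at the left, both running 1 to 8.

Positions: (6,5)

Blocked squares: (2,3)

Branch on row 1: col 1 → 0; col 2 → 2; col 3 → 2; col 4 → 1; col 6 → 2; col 7 → 1; col 8 → 1.
Sum: 0 + 2 + 2 + 1 + 2 + 1 + 1 = 9.

9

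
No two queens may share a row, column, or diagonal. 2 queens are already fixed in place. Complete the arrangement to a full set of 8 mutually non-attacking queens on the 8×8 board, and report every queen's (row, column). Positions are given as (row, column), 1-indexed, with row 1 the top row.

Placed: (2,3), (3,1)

Row 1: attacked by (2,3)→{2,3,4}; (3,1)→{1,3}. Safe: 5, 6, 7, 8. Place at column 8.
Row 4: attacked by (1,8)→{5,8}; (2,3)→{1,3,5}; (3,1)→{1,2}. Safe: 4, 6, 7. Place at column 6.
Row 5: attacked by (1,8)→{4,8}; (2,3)→{3,6}; (3,1)→{1,3}; (4,6)→{5,6,7}. Safe: 2. Place at column 2.
Row 6: attacked by (1,8)→{3,8}; (2,3)→{3,7}; (3,1)→{1,4}; (4,6)→{4,6,8}; (5,2)→{1,2,3}. Safe: 5. Place at column 5.
Row 7: attacked by (1,8)→{2,8}; (2,3)→{3,8}; (3,1)→{1,5}; (4,6)→{3,6}; (5,2)→{2,4}; (6,5)→{4,5,6}. Safe: 7. Place at column 7.
Row 8: attacked by (1,8)→{1,8}; (2,3)→{3}; (3,1)→{1,6}; (4,6)→{2,6}; (5,2)→{2,5}; (6,5)→{3,5,7}; (7,7)→{6,7,8}. Safe: 4. Place at column 4.
Columns [8, 3, 1, 6, 2, 5, 7, 4], r−c [-7, -1, 2, -2, 3, 1, 0, 4], r+c [9, 5, 4, 10, 7, 11, 14, 12] are all distinct, so no two queens attack.

(1,8) (2,3) (3,1) (4,6) (5,2) (6,5) (7,7) (8,4)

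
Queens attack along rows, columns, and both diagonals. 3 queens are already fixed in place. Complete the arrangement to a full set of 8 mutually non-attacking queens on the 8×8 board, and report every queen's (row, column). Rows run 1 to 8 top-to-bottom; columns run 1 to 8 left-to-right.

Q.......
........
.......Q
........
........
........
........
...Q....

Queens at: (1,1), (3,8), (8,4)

Row 2: attacked by (1,1)→{1,2}; (3,8)→{7,8}; (8,4)→{4}. Safe: 3, 5, 6. Place at column 5.
Row 4: attacked by (1,1)→{1,4}; (2,5)→{3,5,7}; (3,8)→{7,8}; (8,4)→{4,8}. Safe: 2, 6. Place at column 6.
Row 5: attacked by (1,1)→{1,5}; (2,5)→{2,5,8}; (3,8)→{6,8}; (4,6)→{5,6,7}; (8,4)→{1,4,7}. Safe: 3. Place at column 3.
Row 6: attacked by (1,1)→{1,6}; (2,5)→{1,5}; (3,8)→{5,8}; (4,6)→{4,6,8}; (5,3)→{2,3,4}; (8,4)→{2,4,6}. Safe: 7. Place at column 7.
Row 7: attacked by (1,1)→{1,7}; (2,5)→{5}; (3,8)→{4,8}; (4,6)→{3,6}; (5,3)→{1,3,5}; (6,7)→{6,7,8}; (8,4)→{3,4,5}. Safe: 2. Place at column 2.
Columns [1, 5, 8, 6, 3, 7, 2, 4], r−c [0, -3, -5, -2, 2, -1, 5, 4], r+c [2, 7, 11, 10, 8, 13, 9, 12] are all distinct, so no two queens attack.

(1,1) (2,5) (3,8) (4,6) (5,3) (6,7) (7,2) (8,4)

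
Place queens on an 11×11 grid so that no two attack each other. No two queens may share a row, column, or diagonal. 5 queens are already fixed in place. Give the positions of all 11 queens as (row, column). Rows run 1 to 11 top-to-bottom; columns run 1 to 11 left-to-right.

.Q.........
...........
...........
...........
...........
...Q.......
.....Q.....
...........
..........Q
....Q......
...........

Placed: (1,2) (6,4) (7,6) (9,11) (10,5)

Row 2: attacked by (1,2)→{1,2,3}; (6,4)→{4,8}; (7,6)→{1,6,11}; (9,11)→{4,11}; (10,5)→{5}. Safe: 7, 9, 10. Place at column 10.
Row 3: attacked by (1,2)→{2,4}; (2,10)→{9,10,11}; (6,4)→{1,4,7}; (7,6)→{2,6,10}; (9,11)→{5,11}; (10,5)→{5}. Safe: 3, 8. Place at column 3.
Row 4: attacked by (1,2)→{2,5}; (2,10)→{8,10}; (3,3)→{2,3,4}; (6,4)→{2,4,6}; (7,6)→{3,6,9}; (9,11)→{6,11}; (10,5)→{5,11}. Safe: 1, 7. Place at column 7.
Row 5: attacked by (1,2)→{2,6}; (2,10)→{7,10}; (3,3)→{1,3,5}; (4,7)→{6,7,8}; (6,4)→{3,4,5}; (7,6)→{4,6,8}; (9,11)→{7,11}; (10,5)→{5,10}. Safe: 9. Place at column 9.
Row 8: attacked by (1,2)→{2,9}; (2,10)→{4,10}; (3,3)→{3,8}; (4,7)→{3,7,11}; (5,9)→{6,9}; (6,4)→{2,4,6}; (7,6)→{5,6,7}; (9,11)→{10,11}; (10,5)→{3,5,7}. Safe: 1. Place at column 1.
Row 11: attacked by (1,2)→{2}; (2,10)→{1,10}; (3,3)→{3,11}; (4,7)→{7}; (5,9)→{3,9}; (6,4)→{4,9}; (7,6)→{2,6,10}; (8,1)→{1,4}; (9,11)→{9,11}; (10,5)→{4,5,6}. Safe: 8. Place at column 8.
Columns [2, 10, 3, 7, 9, 4, 6, 1, 11, 5, 8], r−c [-1, -8, 0, -3, -4, 2, 1, 7, -2, 5, 3], r+c [3, 12, 6, 11, 14, 10, 13, 9, 20, 15, 19] are all distinct, so no two queens attack.

(1,2) (2,10) (3,3) (4,7) (5,9) (6,4) (7,6) (8,1) (9,11) (10,5) (11,8)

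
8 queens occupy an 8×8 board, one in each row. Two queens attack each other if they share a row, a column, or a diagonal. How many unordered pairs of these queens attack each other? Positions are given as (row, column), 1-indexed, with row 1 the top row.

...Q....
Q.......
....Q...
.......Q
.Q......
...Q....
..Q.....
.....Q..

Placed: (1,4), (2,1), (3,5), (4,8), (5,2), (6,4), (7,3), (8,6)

Same column: (1,4)–(6,4) (column 4).
Same diagonal: (6,4)–(7,3) (|6−7| = |4−3| = 1); (6,4)–(8,6) (|6−8| = |4−6| = 2).
Total attacking pairs: 3.

3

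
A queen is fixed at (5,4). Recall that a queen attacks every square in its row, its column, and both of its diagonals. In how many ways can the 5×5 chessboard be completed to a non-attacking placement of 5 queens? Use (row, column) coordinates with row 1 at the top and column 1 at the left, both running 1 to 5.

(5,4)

Branch on row 1: col 1 → 1; col 2 → 1; col 3 → 0; col 5 → 0.
Sum: 1 + 1 + 0 + 0 = 2.

2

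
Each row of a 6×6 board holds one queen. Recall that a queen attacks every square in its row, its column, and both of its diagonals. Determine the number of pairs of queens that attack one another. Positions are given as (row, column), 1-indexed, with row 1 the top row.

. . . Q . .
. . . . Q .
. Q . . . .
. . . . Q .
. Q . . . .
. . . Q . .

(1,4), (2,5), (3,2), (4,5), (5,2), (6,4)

6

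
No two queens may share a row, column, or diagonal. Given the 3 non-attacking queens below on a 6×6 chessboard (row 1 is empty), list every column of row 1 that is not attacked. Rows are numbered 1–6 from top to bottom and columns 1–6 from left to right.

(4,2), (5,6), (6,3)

columns 1, 4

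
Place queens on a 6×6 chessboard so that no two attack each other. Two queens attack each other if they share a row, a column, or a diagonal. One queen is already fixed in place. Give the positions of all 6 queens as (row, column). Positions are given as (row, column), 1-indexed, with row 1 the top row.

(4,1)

Row 1: attacked by (4,1)→{1,4}. Safe: 2, 3, 5, 6. Place at column 2.
Row 2: attacked by (1,2)→{1,2,3}; (4,1)→{1,3}. Safe: 4, 5, 6. Place at column 4.
Row 3: attacked by (1,2)→{2,4}; (2,4)→{3,4,5}; (4,1)→{1,2}. Safe: 6. Place at column 6.
Row 5: attacked by (1,2)→{2,6}; (2,4)→{1,4}; (3,6)→{4,6}; (4,1)→{1,2}. Safe: 3, 5. Place at column 3.
Row 6: attacked by (1,2)→{2}; (2,4)→{4}; (3,6)→{3,6}; (4,1)→{1,3}; (5,3)→{2,3,4}. Safe: 5. Place at column 5.
Columns [2, 4, 6, 1, 3, 5], r−c [-1, -2, -3, 3, 2, 1], r+c [3, 6, 9, 5, 8, 11] are all distinct, so no two queens attack.

(1,2) (2,4) (3,6) (4,1) (5,3) (6,5)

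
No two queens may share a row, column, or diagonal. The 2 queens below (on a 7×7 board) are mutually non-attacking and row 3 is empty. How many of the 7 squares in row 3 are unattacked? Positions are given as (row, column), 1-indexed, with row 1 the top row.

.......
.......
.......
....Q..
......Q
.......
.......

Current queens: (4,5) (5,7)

3

(4,5) attacks row 3 at column 5 and diagonals 4, 6.
(5,7) attacks row 3 at column 7 and diagonals 5.
Attacked columns: {4, 5, 6, 7}. Safe: {1, 2, 3}.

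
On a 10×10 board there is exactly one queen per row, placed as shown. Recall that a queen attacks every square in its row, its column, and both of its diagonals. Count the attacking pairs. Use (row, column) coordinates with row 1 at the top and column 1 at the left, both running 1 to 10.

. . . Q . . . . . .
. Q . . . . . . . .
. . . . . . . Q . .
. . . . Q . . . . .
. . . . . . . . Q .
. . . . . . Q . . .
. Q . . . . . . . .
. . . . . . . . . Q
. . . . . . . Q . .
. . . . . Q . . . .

Same column: (2,2)–(7,2) (column 2); (3,8)–(9,8) (column 8).
Same diagonal: (4,5)–(6,7) (|4−6| = |5−7| = 2); (4,5)–(7,2) (|4−7| = |5−2| = 3).
Total attacking pairs: 4.

4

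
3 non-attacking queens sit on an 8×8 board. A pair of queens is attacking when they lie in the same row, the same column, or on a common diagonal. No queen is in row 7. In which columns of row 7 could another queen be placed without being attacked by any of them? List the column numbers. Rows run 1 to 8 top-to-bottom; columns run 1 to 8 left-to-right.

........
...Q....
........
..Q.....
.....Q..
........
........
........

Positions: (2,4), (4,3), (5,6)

columns 1, 2, 5, 7

(2,4) attacks row 7 at column 4.
(4,3) attacks row 7 at column 3 and diagonals 6.
(5,6) attacks row 7 at column 6 and diagonals 4, 8.
Attacked columns: {3, 4, 6, 8}. Safe: {1, 2, 5, 7}.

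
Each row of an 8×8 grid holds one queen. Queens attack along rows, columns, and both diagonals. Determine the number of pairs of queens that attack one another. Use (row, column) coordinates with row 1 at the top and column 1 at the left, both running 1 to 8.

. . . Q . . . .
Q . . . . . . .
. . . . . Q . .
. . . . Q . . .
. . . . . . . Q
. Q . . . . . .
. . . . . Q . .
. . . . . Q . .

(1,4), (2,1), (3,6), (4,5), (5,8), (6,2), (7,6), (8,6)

Same column: (3,6)–(7,6) (column 6); (3,6)–(8,6) (column 6); (7,6)–(8,6) (column 6).
Same diagonal: (1,4)–(3,6) (|1−3| = |4−6| = 2); (1,4)–(5,8) (|1−5| = |4−8| = 4); (2,1)–(7,6) (|2−7| = |1−6| = 5); (3,6)–(4,5) (|3−4| = |6−5| = 1); (3,6)–(5,8) (|3−5| = |6−8| = 2); (5,8)–(7,6) (|5−7| = |8−6| = 2).
Total attacking pairs: 9.

9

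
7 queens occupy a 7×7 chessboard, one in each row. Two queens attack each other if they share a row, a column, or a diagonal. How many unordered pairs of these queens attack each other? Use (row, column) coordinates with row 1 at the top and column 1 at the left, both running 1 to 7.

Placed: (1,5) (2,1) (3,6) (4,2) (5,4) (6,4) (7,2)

Same column: (4,2)–(7,2) (column 2); (5,4)–(6,4) (column 4).
Same diagonal: (1,5)–(4,2) (|1−4| = |5−2| = 3); (2,1)–(5,4) (|2−5| = |1−4| = 3); (3,6)–(5,4) (|3−5| = |6−4| = 2); (3,6)–(7,2) (|3−7| = |6−2| = 4); (4,2)–(6,4) (|4−6| = |2−4| = 2); (5,4)–(7,2) (|5−7| = |4−2| = 2).
Total attacking pairs: 8.

8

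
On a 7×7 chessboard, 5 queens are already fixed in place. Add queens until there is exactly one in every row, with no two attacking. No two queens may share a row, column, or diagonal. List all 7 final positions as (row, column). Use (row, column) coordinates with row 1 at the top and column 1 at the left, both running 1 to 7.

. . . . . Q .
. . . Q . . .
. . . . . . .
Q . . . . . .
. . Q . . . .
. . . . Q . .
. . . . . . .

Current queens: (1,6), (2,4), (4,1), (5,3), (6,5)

Row 3: attacked by (1,6)→{4,6}; (2,4)→{3,4,5}; (4,1)→{1,2}; (5,3)→{1,3,5}; (6,5)→{2,5}. Safe: 7. Place at column 7.
Row 7: attacked by (1,6)→{6}; (2,4)→{4}; (3,7)→{3,7}; (4,1)→{1,4}; (5,3)→{1,3,5}; (6,5)→{4,5,6}. Safe: 2. Place at column 2.
Columns [6, 4, 7, 1, 3, 5, 2], r−c [-5, -2, -4, 3, 2, 1, 5], r+c [7, 6, 10, 5, 8, 11, 9] are all distinct, so no two queens attack.

(1,6) (2,4) (3,7) (4,1) (5,3) (6,5) (7,2)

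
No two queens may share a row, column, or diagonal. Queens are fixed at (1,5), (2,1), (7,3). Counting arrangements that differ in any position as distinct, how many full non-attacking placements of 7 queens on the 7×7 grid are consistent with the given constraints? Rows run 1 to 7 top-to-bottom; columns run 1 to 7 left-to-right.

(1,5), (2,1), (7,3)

Branch on row 3: col 4 → 0; col 6 → 1.
Sum: 0 + 1 = 1.

1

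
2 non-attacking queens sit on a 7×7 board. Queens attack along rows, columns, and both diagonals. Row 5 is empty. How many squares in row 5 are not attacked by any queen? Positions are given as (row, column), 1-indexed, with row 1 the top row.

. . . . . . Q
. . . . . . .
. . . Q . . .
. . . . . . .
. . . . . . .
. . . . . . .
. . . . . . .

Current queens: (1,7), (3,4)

(1,7) attacks row 5 at column 7 and diagonals 3.
(3,4) attacks row 5 at column 4 and diagonals 2, 6.
Attacked columns: {2, 3, 4, 6, 7}. Safe: {1, 5}.

2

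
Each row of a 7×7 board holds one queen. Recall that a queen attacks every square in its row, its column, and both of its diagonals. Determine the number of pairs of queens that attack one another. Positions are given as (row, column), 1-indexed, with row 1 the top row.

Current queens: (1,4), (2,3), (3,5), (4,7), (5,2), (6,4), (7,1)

Same column: (1,4)–(6,4) (column 4).
Same diagonal: (1,4)–(2,3) (|1−2| = |4−3| = 1); (1,4)–(4,7) (|1−4| = |4−7| = 3); (3,5)–(7,1) (|3−7| = |5−1| = 4).
Total attacking pairs: 4.

4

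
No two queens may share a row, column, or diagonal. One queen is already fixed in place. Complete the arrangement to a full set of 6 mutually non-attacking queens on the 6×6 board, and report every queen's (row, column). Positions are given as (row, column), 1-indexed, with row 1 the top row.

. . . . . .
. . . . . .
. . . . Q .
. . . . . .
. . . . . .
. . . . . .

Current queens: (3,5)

(1,4) (2,1) (3,5) (4,2) (5,6) (6,3)

Row 1: attacked by (3,5)→{3,5}. Safe: 1, 2, 4, 6. Place at column 4.
Row 2: attacked by (1,4)→{3,4,5}; (3,5)→{4,5,6}. Safe: 1, 2. Place at column 1.
Row 4: attacked by (1,4)→{1,4}; (2,1)→{1,3}; (3,5)→{4,5,6}. Safe: 2. Place at column 2.
Row 5: attacked by (1,4)→{4}; (2,1)→{1,4}; (3,5)→{3,5}; (4,2)→{1,2,3}. Safe: 6. Place at column 6.
Row 6: attacked by (1,4)→{4}; (2,1)→{1,5}; (3,5)→{2,5}; (4,2)→{2,4}; (5,6)→{5,6}. Safe: 3. Place at column 3.
Columns [4, 1, 5, 2, 6, 3], r−c [-3, 1, -2, 2, -1, 3], r+c [5, 3, 8, 6, 11, 9] are all distinct, so no two queens attack.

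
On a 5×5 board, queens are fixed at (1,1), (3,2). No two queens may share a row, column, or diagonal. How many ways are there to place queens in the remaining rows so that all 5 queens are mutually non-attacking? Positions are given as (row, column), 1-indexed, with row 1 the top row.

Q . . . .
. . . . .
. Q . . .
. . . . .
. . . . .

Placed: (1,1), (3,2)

1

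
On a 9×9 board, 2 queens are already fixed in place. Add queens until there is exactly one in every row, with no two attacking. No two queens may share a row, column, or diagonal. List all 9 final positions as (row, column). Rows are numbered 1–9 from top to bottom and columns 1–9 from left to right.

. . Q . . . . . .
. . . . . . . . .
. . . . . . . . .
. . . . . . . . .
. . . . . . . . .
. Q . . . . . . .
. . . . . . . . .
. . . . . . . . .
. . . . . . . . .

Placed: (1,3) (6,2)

(1,3) (2,8) (3,4) (4,7) (5,9) (6,2) (7,5) (8,1) (9,6)

Row 2: attacked by (1,3)→{2,3,4}; (6,2)→{2,6}. Safe: 1, 5, 7, 8, 9. Place at column 8.
Row 3: attacked by (1,3)→{1,3,5}; (2,8)→{7,8,9}; (6,2)→{2,5}. Safe: 4, 6. Place at column 4.
Row 4: attacked by (1,3)→{3,6}; (2,8)→{6,8}; (3,4)→{3,4,5}; (6,2)→{2,4}. Safe: 1, 7, 9. Place at column 7.
Row 5: attacked by (1,3)→{3,7}; (2,8)→{5,8}; (3,4)→{2,4,6}; (4,7)→{6,7,8}; (6,2)→{1,2,3}. Safe: 9. Place at column 9.
Row 7: attacked by (1,3)→{3,9}; (2,8)→{3,8}; (3,4)→{4,8}; (4,7)→{4,7}; (5,9)→{7,9}; (6,2)→{1,2,3}. Safe: 5, 6. Place at column 5.
Row 8: attacked by (1,3)→{3}; (2,8)→{2,8}; (3,4)→{4,9}; (4,7)→{3,7}; (5,9)→{6,9}; (6,2)→{2,4}; (7,5)→{4,5,6}. Safe: 1. Place at column 1.
Row 9: attacked by (1,3)→{3}; (2,8)→{1,8}; (3,4)→{4}; (4,7)→{2,7}; (5,9)→{5,9}; (6,2)→{2,5}; (7,5)→{3,5,7}; (8,1)→{1,2}. Safe: 6. Place at column 6.
Columns [3, 8, 4, 7, 9, 2, 5, 1, 6], r−c [-2, -6, -1, -3, -4, 4, 2, 7, 3], r+c [4, 10, 7, 11, 14, 8, 12, 9, 15] are all distinct, so no two queens attack.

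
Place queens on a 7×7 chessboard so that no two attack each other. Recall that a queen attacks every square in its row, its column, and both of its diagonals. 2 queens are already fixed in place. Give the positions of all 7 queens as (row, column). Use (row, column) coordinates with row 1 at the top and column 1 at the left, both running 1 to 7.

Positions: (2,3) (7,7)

(1,5) (2,3) (3,1) (4,6) (5,4) (6,2) (7,7)

Row 1: attacked by (2,3)→{2,3,4}; (7,7)→{1,7}. Safe: 5, 6. Place at column 5.
Row 3: attacked by (1,5)→{3,5,7}; (2,3)→{2,3,4}; (7,7)→{3,7}. Safe: 1, 6. Place at column 1.
Row 4: attacked by (1,5)→{2,5}; (2,3)→{1,3,5}; (3,1)→{1,2}; (7,7)→{4,7}. Safe: 6. Place at column 6.
Row 5: attacked by (1,5)→{1,5}; (2,3)→{3,6}; (3,1)→{1,3}; (4,6)→{5,6,7}; (7,7)→{5,7}. Safe: 2, 4. Place at column 4.
Row 6: attacked by (1,5)→{5}; (2,3)→{3,7}; (3,1)→{1,4}; (4,6)→{4,6}; (5,4)→{3,4,5}; (7,7)→{6,7}. Safe: 2. Place at column 2.
Columns [5, 3, 1, 6, 4, 2, 7], r−c [-4, -1, 2, -2, 1, 4, 0], r+c [6, 5, 4, 10, 9, 8, 14] are all distinct, so no two queens attack.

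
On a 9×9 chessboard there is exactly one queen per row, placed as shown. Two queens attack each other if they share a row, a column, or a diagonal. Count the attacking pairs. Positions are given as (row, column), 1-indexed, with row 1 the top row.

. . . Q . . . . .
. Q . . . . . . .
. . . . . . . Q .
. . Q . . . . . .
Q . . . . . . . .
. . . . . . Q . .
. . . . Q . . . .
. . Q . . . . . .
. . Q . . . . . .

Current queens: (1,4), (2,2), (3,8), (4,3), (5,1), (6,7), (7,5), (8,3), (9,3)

5

Same column: (4,3)–(8,3) (column 3); (4,3)–(9,3) (column 3); (8,3)–(9,3) (column 3).
Same diagonal: (3,8)–(8,3) (|3−8| = |8−3| = 5); (7,5)–(9,3) (|7−9| = |5−3| = 2).
Total attacking pairs: 5.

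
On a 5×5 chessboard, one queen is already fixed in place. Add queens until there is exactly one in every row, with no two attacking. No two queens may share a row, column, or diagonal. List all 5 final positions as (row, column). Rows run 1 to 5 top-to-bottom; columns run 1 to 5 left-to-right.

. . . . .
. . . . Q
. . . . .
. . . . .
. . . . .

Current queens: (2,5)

(1,2) (2,5) (3,3) (4,1) (5,4)

Row 1: attacked by (2,5)→{4,5}. Safe: 1, 2, 3. Place at column 2.
Row 3: attacked by (1,2)→{2,4}; (2,5)→{4,5}. Safe: 1, 3. Place at column 3.
Row 4: attacked by (1,2)→{2,5}; (2,5)→{3,5}; (3,3)→{2,3,4}. Safe: 1. Place at column 1.
Row 5: attacked by (1,2)→{2}; (2,5)→{2,5}; (3,3)→{1,3,5}; (4,1)→{1,2}. Safe: 4. Place at column 4.
Columns [2, 5, 3, 1, 4], r−c [-1, -3, 0, 3, 1], r+c [3, 7, 6, 5, 9] are all distinct, so no two queens attack.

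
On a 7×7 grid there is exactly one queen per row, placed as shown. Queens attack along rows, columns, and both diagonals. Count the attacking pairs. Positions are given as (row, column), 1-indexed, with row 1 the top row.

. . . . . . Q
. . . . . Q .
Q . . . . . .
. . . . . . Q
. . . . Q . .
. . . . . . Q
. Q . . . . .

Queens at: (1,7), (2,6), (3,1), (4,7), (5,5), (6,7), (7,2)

4

Same column: (1,7)–(4,7) (column 7); (1,7)–(6,7) (column 7); (4,7)–(6,7) (column 7).
Same diagonal: (1,7)–(2,6) (|1−2| = |7−6| = 1).
Total attacking pairs: 4.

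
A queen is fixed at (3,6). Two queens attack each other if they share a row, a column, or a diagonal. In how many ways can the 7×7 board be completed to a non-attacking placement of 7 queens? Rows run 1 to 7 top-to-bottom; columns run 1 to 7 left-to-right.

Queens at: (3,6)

6

Branch on row 1: col 1 → 0; col 2 → 1; col 3 → 2; col 5 → 2; col 7 → 1.
Sum: 0 + 1 + 2 + 2 + 1 = 6.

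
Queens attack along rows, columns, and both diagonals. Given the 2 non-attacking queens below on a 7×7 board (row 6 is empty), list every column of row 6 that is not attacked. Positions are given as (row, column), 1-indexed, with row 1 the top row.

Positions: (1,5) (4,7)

columns 1, 2, 3, 4, 6

(1,5) attacks row 6 at column 5.
(4,7) attacks row 6 at column 7 and diagonals 5.
Attacked columns: {5, 7}. Safe: {1, 2, 3, 4, 6}.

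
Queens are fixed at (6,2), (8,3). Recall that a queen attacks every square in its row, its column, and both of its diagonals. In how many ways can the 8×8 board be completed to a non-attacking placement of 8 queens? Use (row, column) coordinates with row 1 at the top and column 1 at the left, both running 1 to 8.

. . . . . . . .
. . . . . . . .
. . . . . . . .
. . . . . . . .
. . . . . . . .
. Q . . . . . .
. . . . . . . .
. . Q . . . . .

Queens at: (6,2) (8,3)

Branch on row 1: col 1 → 1; col 4 → 2; col 5 → 2; col 6 → 2; col 8 → 0.
Sum: 1 + 2 + 2 + 2 + 0 = 7.

7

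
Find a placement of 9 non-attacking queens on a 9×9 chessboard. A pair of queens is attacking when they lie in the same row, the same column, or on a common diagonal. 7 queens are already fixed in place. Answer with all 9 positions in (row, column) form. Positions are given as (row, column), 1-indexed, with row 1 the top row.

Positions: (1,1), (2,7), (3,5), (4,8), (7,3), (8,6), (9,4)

Row 5: attacked by (1,1)→{1,5}; (2,7)→{4,7}; (3,5)→{3,5,7}; (4,8)→{7,8,9}; (7,3)→{1,3,5}; (8,6)→{3,6,9}; (9,4)→{4,8}. Safe: 2. Place at column 2.
Row 6: attacked by (1,1)→{1,6}; (2,7)→{3,7}; (3,5)→{2,5,8}; (4,8)→{6,8}; (5,2)→{1,2,3}; (7,3)→{2,3,4}; (8,6)→{4,6,8}; (9,4)→{1,4,7}. Safe: 9. Place at column 9.
Columns [1, 7, 5, 8, 2, 9, 3, 6, 4], r−c [0, -5, -2, -4, 3, -3, 4, 2, 5], r+c [2, 9, 8, 12, 7, 15, 10, 14, 13] are all distinct, so no two queens attack.

(1,1) (2,7) (3,5) (4,8) (5,2) (6,9) (7,3) (8,6) (9,4)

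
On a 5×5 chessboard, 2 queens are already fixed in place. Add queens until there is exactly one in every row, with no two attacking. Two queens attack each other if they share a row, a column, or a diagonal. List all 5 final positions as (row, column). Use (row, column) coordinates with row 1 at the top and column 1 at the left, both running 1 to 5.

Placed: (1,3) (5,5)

Row 2: attacked by (1,3)→{2,3,4}; (5,5)→{2,5}. Safe: 1. Place at column 1.
Row 3: attacked by (1,3)→{1,3,5}; (2,1)→{1,2}; (5,5)→{3,5}. Safe: 4. Place at column 4.
Row 4: attacked by (1,3)→{3}; (2,1)→{1,3}; (3,4)→{3,4,5}; (5,5)→{4,5}. Safe: 2. Place at column 2.
Columns [3, 1, 4, 2, 5], r−c [-2, 1, -1, 2, 0], r+c [4, 3, 7, 6, 10] are all distinct, so no two queens attack.

(1,3) (2,1) (3,4) (4,2) (5,5)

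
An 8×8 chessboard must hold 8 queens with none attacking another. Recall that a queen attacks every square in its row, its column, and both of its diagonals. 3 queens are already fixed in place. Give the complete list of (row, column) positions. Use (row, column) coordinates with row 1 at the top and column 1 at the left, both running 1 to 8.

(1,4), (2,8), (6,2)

(1,4) (2,8) (3,1) (4,5) (5,7) (6,2) (7,6) (8,3)

Row 3: attacked by (1,4)→{2,4,6}; (2,8)→{7,8}; (6,2)→{2,5}. Safe: 1, 3. Place at column 1.
Row 4: attacked by (1,4)→{1,4,7}; (2,8)→{6,8}; (3,1)→{1,2}; (6,2)→{2,4}. Safe: 3, 5. Place at column 5.
Row 5: attacked by (1,4)→{4,8}; (2,8)→{5,8}; (3,1)→{1,3}; (4,5)→{4,5,6}; (6,2)→{1,2,3}. Safe: 7. Place at column 7.
Row 7: attacked by (1,4)→{4}; (2,8)→{3,8}; (3,1)→{1,5}; (4,5)→{2,5,8}; (5,7)→{5,7}; (6,2)→{1,2,3}. Safe: 6. Place at column 6.
Row 8: attacked by (1,4)→{4}; (2,8)→{2,8}; (3,1)→{1,6}; (4,5)→{1,5}; (5,7)→{4,7}; (6,2)→{2,4}; (7,6)→{5,6,7}. Safe: 3. Place at column 3.
Columns [4, 8, 1, 5, 7, 2, 6, 3], r−c [-3, -6, 2, -1, -2, 4, 1, 5], r+c [5, 10, 4, 9, 12, 8, 13, 11] are all distinct, so no two queens attack.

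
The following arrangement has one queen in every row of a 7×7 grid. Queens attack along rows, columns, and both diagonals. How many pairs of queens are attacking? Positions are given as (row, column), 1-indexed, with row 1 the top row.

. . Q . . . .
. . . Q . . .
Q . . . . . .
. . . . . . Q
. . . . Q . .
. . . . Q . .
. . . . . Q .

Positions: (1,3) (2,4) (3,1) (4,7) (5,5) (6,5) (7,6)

5

Same column: (5,5)–(6,5) (column 5).
Same diagonal: (1,3)–(2,4) (|1−2| = |3−4| = 1); (1,3)–(3,1) (|1−3| = |3−1| = 2); (4,7)–(6,5) (|4−6| = |7−5| = 2); (6,5)–(7,6) (|6−7| = |5−6| = 1).
Total attacking pairs: 5.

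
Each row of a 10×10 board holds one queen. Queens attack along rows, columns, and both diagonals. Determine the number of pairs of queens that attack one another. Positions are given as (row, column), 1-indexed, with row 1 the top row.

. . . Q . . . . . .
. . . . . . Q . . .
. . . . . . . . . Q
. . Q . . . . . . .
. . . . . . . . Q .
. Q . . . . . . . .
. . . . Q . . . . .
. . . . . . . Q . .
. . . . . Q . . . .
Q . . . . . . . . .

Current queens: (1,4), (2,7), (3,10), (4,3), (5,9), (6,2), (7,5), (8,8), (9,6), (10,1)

0

All columns are distinct and no two queens satisfy |Δrow| = |Δcol|, so no pair attacks.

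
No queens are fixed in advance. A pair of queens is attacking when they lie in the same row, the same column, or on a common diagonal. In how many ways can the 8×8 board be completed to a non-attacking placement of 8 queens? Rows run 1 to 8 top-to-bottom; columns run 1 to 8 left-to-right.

92

Branch on row 1: col 1 → 4; col 2 → 8; col 3 → 16; col 4 → 18; col 5 → 18; col 6 → 16; col 7 → 8; col 8 → 4.
Sum: 4 + 8 + 16 + 18 + 18 + 16 + 8 + 4 = 92.
(This is the classic 8-queens count.)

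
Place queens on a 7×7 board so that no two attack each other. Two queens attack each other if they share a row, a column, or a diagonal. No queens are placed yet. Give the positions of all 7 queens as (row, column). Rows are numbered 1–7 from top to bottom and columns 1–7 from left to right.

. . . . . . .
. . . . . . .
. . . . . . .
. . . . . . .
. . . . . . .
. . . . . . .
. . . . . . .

(1,3) (2,6) (3,2) (4,5) (5,1) (6,4) (7,7)

Row 1: Safe: 1, 2, 3, 4, 5, 6, 7. Place at column 3.
Row 2: attacked by (1,3)→{2,3,4}. Safe: 1, 5, 6, 7. Place at column 6.
Row 3: attacked by (1,3)→{1,3,5}; (2,6)→{5,6,7}. Safe: 2, 4. Place at column 2.
Row 4: attacked by (1,3)→{3,6}; (2,6)→{4,6}; (3,2)→{1,2,3}. Safe: 5, 7. Place at column 5.
Row 5: attacked by (1,3)→{3,7}; (2,6)→{3,6}; (3,2)→{2,4}; (4,5)→{4,5,6}. Safe: 1. Place at column 1.
Row 6: attacked by (1,3)→{3}; (2,6)→{2,6}; (3,2)→{2,5}; (4,5)→{3,5,7}; (5,1)→{1,2}. Safe: 4. Place at column 4.
Row 7: attacked by (1,3)→{3}; (2,6)→{1,6}; (3,2)→{2,6}; (4,5)→{2,5}; (5,1)→{1,3}; (6,4)→{3,4,5}. Safe: 7. Place at column 7.
Columns [3, 6, 2, 5, 1, 4, 7], r−c [-2, -4, 1, -1, 4, 2, 0], r+c [4, 8, 5, 9, 6, 10, 14] are all distinct, so no two queens attack.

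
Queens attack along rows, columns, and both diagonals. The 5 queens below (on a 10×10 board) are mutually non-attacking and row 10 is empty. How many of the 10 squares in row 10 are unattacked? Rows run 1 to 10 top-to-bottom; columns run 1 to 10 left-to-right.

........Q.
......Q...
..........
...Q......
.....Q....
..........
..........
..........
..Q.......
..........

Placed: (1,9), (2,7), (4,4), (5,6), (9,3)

2

(1,9) attacks row 10 at column 9.
(2,7) attacks row 10 at column 7.
(4,4) attacks row 10 at column 4 and diagonals 10.
(5,6) attacks row 10 at column 6 and diagonals 1.
(9,3) attacks row 10 at column 3 and diagonals 2, 4.
Attacked columns: {1, 2, 3, 4, 6, 7, 9, 10}. Safe: {5, 8}.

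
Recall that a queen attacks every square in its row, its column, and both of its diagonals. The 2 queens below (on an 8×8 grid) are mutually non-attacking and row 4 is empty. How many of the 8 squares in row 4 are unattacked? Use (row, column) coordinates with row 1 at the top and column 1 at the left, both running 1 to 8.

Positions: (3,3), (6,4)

(3,3) attacks row 4 at column 3 and diagonals 2, 4.
(6,4) attacks row 4 at column 4 and diagonals 2, 6.
Attacked columns: {2, 3, 4, 6}. Safe: {1, 5, 7, 8}.

4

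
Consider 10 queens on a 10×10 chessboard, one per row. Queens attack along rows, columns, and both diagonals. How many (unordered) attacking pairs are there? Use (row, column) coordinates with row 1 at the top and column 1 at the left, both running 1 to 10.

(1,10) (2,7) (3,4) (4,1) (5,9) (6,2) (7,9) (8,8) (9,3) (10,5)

Same column: (5,9)–(7,9) (column 9).
Same diagonal: (7,9)–(8,8) (|7−8| = |9−8| = 1).
Total attacking pairs: 2.

2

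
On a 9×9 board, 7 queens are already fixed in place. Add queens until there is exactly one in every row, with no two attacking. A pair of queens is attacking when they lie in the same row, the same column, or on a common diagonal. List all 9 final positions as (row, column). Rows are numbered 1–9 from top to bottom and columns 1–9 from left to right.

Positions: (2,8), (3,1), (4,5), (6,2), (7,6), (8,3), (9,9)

Row 1: attacked by (2,8)→{7,8,9}; (3,1)→{1,3}; (4,5)→{2,5,8}; (6,2)→{2,7}; (7,6)→{6}; (8,3)→{3}; (9,9)→{1,9}. Safe: 4. Place at column 4.
Row 5: attacked by (1,4)→{4,8}; (2,8)→{5,8}; (3,1)→{1,3}; (4,5)→{4,5,6}; (6,2)→{1,2,3}; (7,6)→{4,6,8}; (8,3)→{3,6}; (9,9)→{5,9}. Safe: 7. Place at column 7.
Columns [4, 8, 1, 5, 7, 2, 6, 3, 9], r−c [-3, -6, 2, -1, -2, 4, 1, 5, 0], r+c [5, 10, 4, 9, 12, 8, 13, 11, 18] are all distinct, so no two queens attack.

(1,4) (2,8) (3,1) (4,5) (5,7) (6,2) (7,6) (8,3) (9,9)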